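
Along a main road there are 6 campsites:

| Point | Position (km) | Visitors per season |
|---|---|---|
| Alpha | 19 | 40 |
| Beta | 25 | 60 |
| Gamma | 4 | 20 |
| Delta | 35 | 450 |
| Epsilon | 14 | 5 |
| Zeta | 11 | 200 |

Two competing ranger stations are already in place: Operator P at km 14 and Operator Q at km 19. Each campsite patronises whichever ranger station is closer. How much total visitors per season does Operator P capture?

225

The indifferent point is the midpoint (14+19)/2 = 16.5; campsites left of it (closer to Operator P at 14) go to Operator P, those right go to Operator Q.
  Gamma at 4 (w=20) → Operator P
  Zeta at 11 (w=200) → Operator P
  Epsilon at 14 (w=5) → Operator P
  Alpha at 19 (w=40) → Operator Q
  Beta at 25 (w=60) → Operator Q
  Delta at 35 (w=450) → Operator Q
Operator P captures 225; Operator Q captures 550.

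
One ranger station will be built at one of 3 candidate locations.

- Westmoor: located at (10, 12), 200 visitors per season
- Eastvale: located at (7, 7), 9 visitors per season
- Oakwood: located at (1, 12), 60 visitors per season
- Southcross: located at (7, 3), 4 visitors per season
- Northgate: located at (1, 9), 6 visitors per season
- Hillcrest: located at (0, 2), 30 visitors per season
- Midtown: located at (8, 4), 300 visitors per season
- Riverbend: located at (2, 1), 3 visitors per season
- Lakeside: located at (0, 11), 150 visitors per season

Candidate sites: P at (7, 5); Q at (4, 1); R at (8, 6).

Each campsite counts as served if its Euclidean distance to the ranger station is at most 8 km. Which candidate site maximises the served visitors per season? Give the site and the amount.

P, covering 552

Coverage radius r = 8 km; a point is covered iff (Δx)²+(Δy)² ≤ 8² = 64.
  P (7, 5): covers {Westmoor, Eastvale, Southcross, Northgate, Hillcrest, Midtown, Riverbend} → 552
  Q (4, 1): covers {Eastvale, Southcross, Hillcrest, Midtown, Riverbend} → 346
  R (8, 6): covers {Westmoor, Eastvale, Southcross, Northgate, Midtown, Riverbend} → 522
Maximum coverage at P: 552 visitors per season.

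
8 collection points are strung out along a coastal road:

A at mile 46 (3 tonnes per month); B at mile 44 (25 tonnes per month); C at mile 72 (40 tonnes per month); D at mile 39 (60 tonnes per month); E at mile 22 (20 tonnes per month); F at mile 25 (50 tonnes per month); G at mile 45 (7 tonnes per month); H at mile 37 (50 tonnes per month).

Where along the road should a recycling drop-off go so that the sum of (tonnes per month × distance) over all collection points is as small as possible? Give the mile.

x = 39

For a sum of weighted absolute distances on a line, the optimum is the weighted median (not the mean). Total weight W = 255; half-weight = 127.5.
Sort by position and accumulate weight:
  mile 22 (E, w=20) → cum 20
  mile 25 (F, w=50) → cum 70
  mile 37 (H, w=50) → cum 120
  mile 39 (D, w=60) → cum 180  ≥ 127.5 → median here
  mile 44 (B, w=25) → cum 205
  mile 45 (G, w=7) → cum 212
  mile 46 (A, w=3) → cum 215
  mile 72 (C, w=40) → cum 255
Optimal location: mile 39.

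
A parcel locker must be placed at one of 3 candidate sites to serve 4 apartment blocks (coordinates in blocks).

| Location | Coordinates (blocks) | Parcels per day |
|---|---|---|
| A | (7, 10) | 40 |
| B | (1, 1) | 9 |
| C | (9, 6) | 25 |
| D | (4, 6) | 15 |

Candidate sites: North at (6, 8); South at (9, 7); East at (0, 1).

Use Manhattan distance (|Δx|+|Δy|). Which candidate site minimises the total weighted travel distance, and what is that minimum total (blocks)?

North, total 413 blocks

Total weighted distance at each candidate:
  North (6, 8): total = 413
  South (9, 7): total = 441
  East (0, 1): total = 1134
Minimum is at North with total 413 blocks.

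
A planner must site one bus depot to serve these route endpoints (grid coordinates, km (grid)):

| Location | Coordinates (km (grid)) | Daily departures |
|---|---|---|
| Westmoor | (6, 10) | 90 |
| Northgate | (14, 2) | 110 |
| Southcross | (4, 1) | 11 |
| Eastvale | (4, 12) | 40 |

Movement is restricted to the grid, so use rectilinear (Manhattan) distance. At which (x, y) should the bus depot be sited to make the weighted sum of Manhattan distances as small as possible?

(6, 10)

Manhattan distance separates: Σwᵢ(|x−xᵢ|+|y−yᵢ|) = Σwᵢ|x−xᵢ| + Σwᵢ|y−yᵢ|, so x and y are optimised independently as 1-D weighted medians.
Total weight W = 251; half = 125.5.
x-coordinate, sorted with cumulative weight:
  x=4 (Southcross, w=11) cum 11
  x=4 (Eastvale, w=40) cum 51
  x=6 (Westmoor, w=90) cum 141  ← median
  x=14 (Northgate, w=110) cum 251
⇒ x* = 6
y-coordinate, sorted with cumulative weight:
  y=1 (Southcross, w=11) cum 11
  y=2 (Northgate, w=110) cum 121
  y=10 (Westmoor, w=90) cum 211  ← median
  y=12 (Eastvale, w=40) cum 251
⇒ y* = 10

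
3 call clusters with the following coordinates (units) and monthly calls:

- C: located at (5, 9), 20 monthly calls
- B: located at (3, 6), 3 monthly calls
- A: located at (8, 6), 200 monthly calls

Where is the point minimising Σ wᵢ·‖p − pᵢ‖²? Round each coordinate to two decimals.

(7.66, 6.27)

The minimiser of Σwᵢ‖p−pᵢ‖² is the weighted centroid p* = (Σwᵢpᵢ)/(Σwᵢ).
Σwᵢ = 223.
Σwᵢxᵢ = 20·5 + 3·3 + 200·8 = 1709.
Σwᵢyᵢ = 20·9 + 3·6 + 200·6 = 1398.
x* = 1709/223 = 7.66, y* = 1398/223 = 6.27.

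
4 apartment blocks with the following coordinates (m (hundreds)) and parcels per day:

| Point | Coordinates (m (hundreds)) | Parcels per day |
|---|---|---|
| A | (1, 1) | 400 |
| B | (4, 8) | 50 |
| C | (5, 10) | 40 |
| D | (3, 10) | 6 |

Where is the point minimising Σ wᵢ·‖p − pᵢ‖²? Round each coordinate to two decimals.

(1.65, 2.54)

The minimiser of Σwᵢ‖p−pᵢ‖² is the weighted centroid p* = (Σwᵢpᵢ)/(Σwᵢ).
Σwᵢ = 496.
Σwᵢxᵢ = 400·1 + 50·4 + 40·5 + 6·3 = 818.
Σwᵢyᵢ = 400·1 + 50·8 + 40·10 + 6·10 = 1260.
x* = 818/496 = 1.65, y* = 1260/496 = 2.54.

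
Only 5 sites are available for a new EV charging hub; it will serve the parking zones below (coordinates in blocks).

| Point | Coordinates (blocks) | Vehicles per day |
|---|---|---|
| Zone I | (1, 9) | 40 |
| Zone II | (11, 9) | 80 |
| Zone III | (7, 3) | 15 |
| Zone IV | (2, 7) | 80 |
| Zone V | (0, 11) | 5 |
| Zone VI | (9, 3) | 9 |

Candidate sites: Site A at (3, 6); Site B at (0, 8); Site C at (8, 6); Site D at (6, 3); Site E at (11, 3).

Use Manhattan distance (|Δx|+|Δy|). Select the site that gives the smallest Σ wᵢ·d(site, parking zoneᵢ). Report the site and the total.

Site A, total 1466 blocks

Total weighted distance at each candidate:
  Site A (3, 6): total = 1466
  Site B (0, 8): total = 1601
  Site C (8, 6): total = 1601
  Site D (6, 3): total = 2072
  Site E (11, 3): total = 2333
Minimum is at Site A with total 1466 blocks.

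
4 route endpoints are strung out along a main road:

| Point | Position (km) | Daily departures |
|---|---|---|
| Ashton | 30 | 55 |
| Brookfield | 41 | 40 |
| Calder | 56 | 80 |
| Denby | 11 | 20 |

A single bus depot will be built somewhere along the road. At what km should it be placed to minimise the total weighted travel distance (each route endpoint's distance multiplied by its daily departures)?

For a sum of weighted absolute distances on a line, the optimum is the weighted median (not the mean). Total weight W = 195; half-weight = 97.5.
Sort by position and accumulate weight:
  km 11 (Denby, w=20) → cum 20
  km 30 (Ashton, w=55) → cum 75
  km 41 (Brookfield, w=40) → cum 115  ≥ 97.5 → median here
  km 56 (Calder, w=80) → cum 195
Optimal location: km 41.

x = 41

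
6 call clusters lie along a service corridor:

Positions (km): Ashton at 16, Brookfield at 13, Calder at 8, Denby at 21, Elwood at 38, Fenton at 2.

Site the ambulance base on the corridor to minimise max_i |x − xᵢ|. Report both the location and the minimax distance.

location 20, max distance 18

The 1-center on a line is the midpoint of the two extreme points: leftmost at 2, rightmost at 38.
Optimal location = (2 + 38)/2 = 20; maximum distance = (38 − 2)/2 = 18.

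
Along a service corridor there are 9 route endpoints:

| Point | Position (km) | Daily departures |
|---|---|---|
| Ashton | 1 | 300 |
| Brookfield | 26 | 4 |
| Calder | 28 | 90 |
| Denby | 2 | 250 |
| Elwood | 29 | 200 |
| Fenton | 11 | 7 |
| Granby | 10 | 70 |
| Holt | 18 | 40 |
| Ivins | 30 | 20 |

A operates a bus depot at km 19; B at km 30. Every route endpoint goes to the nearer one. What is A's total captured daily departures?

667

The indifferent point is the midpoint (19+30)/2 = 24.5; route endpoints left of it (closer to A at 19) go to A, those right go to B.
  Ashton at 1 (w=300) → A
  Denby at 2 (w=250) → A
  Granby at 10 (w=70) → A
  Fenton at 11 (w=7) → A
  Holt at 18 (w=40) → A
  Brookfield at 26 (w=4) → B
  Calder at 28 (w=90) → B
  Elwood at 29 (w=200) → B
  Ivins at 30 (w=20) → B
A captures 667; B captures 314.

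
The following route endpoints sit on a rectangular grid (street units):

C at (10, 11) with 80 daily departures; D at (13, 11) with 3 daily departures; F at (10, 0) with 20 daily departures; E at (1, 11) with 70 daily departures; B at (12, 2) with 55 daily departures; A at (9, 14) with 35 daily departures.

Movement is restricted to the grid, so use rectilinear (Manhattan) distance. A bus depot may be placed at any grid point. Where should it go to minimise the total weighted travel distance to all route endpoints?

(10, 11)

Manhattan distance separates: Σwᵢ(|x−xᵢ|+|y−yᵢ|) = Σwᵢ|x−xᵢ| + Σwᵢ|y−yᵢ|, so x and y are optimised independently as 1-D weighted medians.
Total weight W = 263; half = 131.5.
x-coordinate, sorted with cumulative weight:
  x=1 (E, w=70) cum 70
  x=9 (A, w=35) cum 105
  x=10 (C, w=80) cum 185  ← median
  x=10 (F, w=20) cum 205
  x=12 (B, w=55) cum 260
  x=13 (D, w=3) cum 263
⇒ x* = 10
y-coordinate, sorted with cumulative weight:
  y=0 (F, w=20) cum 20
  y=2 (B, w=55) cum 75
  y=11 (C, w=80) cum 155  ← median
  y=11 (D, w=3) cum 158
  y=11 (E, w=70) cum 228
  y=14 (A, w=35) cum 263
⇒ y* = 11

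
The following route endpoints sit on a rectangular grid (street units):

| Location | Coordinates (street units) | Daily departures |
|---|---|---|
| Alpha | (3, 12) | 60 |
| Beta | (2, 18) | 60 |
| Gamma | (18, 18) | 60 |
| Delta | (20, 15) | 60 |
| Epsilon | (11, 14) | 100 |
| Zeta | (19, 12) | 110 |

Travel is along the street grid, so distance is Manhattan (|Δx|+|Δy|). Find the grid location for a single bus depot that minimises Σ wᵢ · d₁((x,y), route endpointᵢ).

Manhattan distance separates: Σwᵢ(|x−xᵢ|+|y−yᵢ|) = Σwᵢ|x−xᵢ| + Σwᵢ|y−yᵢ|, so x and y are optimised independently as 1-D weighted medians.
Total weight W = 450; half = 225.
x-coordinate, sorted with cumulative weight:
  x=2 (Beta, w=60) cum 60
  x=3 (Alpha, w=60) cum 120
  x=11 (Epsilon, w=100) cum 220
  x=18 (Gamma, w=60) cum 280  ← median
  x=19 (Zeta, w=110) cum 390
  x=20 (Delta, w=60) cum 450
⇒ x* = 18
y-coordinate, sorted with cumulative weight:
  y=12 (Alpha, w=60) cum 60
  y=12 (Zeta, w=110) cum 170
  y=14 (Epsilon, w=100) cum 270  ← median
  y=15 (Delta, w=60) cum 330
  y=18 (Beta, w=60) cum 390
  y=18 (Gamma, w=60) cum 450
⇒ y* = 14

(18, 14)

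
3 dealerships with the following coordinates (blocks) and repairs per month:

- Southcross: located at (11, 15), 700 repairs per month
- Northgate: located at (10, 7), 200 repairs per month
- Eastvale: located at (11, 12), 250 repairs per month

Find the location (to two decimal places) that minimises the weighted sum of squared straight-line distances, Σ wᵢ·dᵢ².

(10.83, 12.96)

The minimiser of Σwᵢ‖p−pᵢ‖² is the weighted centroid p* = (Σwᵢpᵢ)/(Σwᵢ).
Σwᵢ = 1150.
Σwᵢxᵢ = 700·11 + 200·10 + 250·11 = 12450.
Σwᵢyᵢ = 700·15 + 200·7 + 250·12 = 14900.
x* = 12450/1150 = 10.83, y* = 14900/1150 = 12.96.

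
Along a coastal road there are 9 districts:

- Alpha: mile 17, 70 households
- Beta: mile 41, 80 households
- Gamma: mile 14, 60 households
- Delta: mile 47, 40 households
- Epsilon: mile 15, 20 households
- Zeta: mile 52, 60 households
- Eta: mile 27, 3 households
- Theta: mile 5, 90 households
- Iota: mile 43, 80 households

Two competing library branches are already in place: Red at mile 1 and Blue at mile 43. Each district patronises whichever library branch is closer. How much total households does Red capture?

240

The indifferent point is the midpoint (1+43)/2 = 22; districts left of it (closer to Red at 1) go to Red, those right go to Blue.
  Theta at 5 (w=90) → Red
  Gamma at 14 (w=60) → Red
  Epsilon at 15 (w=20) → Red
  Alpha at 17 (w=70) → Red
  Eta at 27 (w=3) → Blue
  Beta at 41 (w=80) → Blue
  Iota at 43 (w=80) → Blue
  Delta at 47 (w=40) → Blue
  Zeta at 52 (w=60) → Blue
Red captures 240; Blue captures 263.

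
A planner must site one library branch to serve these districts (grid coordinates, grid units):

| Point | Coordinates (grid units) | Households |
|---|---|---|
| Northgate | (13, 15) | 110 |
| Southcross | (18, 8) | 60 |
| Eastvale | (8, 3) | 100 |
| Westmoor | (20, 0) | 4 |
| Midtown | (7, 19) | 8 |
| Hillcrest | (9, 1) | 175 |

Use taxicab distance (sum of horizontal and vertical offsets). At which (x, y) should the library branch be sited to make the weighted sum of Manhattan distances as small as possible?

(9, 3)

Manhattan distance separates: Σwᵢ(|x−xᵢ|+|y−yᵢ|) = Σwᵢ|x−xᵢ| + Σwᵢ|y−yᵢ|, so x and y are optimised independently as 1-D weighted medians.
Total weight W = 457; half = 228.5.
x-coordinate, sorted with cumulative weight:
  x=7 (Midtown, w=8) cum 8
  x=8 (Eastvale, w=100) cum 108
  x=9 (Hillcrest, w=175) cum 283  ← median
  x=13 (Northgate, w=110) cum 393
  x=18 (Southcross, w=60) cum 453
  x=20 (Westmoor, w=4) cum 457
⇒ x* = 9
y-coordinate, sorted with cumulative weight:
  y=0 (Westmoor, w=4) cum 4
  y=1 (Hillcrest, w=175) cum 179
  y=3 (Eastvale, w=100) cum 279  ← median
  y=8 (Southcross, w=60) cum 339
  y=15 (Northgate, w=110) cum 449
  y=19 (Midtown, w=8) cum 457
⇒ y* = 3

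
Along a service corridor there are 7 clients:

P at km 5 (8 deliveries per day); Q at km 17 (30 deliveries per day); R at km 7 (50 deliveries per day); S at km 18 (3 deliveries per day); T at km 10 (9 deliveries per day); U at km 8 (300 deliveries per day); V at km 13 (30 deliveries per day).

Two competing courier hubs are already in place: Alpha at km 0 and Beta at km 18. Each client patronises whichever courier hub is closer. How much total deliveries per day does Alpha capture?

The indifferent point is the midpoint (0+18)/2 = 9; clients left of it (closer to Alpha at 0) go to Alpha, those right go to Beta.
  P at 5 (w=8) → Alpha
  R at 7 (w=50) → Alpha
  U at 8 (w=300) → Alpha
  T at 10 (w=9) → Beta
  V at 13 (w=30) → Beta
  Q at 17 (w=30) → Beta
  S at 18 (w=3) → Beta
Alpha captures 358; Beta captures 72.

358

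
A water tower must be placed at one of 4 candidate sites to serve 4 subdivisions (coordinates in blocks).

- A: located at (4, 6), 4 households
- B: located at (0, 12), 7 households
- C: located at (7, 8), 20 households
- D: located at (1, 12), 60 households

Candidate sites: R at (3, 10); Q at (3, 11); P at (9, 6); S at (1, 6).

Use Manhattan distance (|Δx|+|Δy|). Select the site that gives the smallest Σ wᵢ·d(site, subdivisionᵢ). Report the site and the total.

Q, total 372 blocks

Total weighted distance at each candidate:
  R (3, 10): total = 415
  Q (3, 11): total = 372
  P (9, 6): total = 1045
  S (1, 6): total = 581
Minimum is at Q with total 372 blocks.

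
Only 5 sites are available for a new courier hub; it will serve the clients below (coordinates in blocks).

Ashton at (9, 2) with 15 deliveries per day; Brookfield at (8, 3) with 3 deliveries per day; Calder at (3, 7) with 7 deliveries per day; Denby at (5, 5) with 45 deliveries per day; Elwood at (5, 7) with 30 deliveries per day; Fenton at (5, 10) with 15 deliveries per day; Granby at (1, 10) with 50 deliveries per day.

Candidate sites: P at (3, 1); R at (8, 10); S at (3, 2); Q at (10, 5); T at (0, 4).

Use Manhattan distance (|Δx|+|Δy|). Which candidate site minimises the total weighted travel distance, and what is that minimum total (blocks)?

Total weighted distance at each candidate:
  P (3, 1): total = 1393
  R (8, 10): total = 1147
  S (3, 2): total = 1228
  Q (10, 5): total = 1420
  T (0, 4): total = 1259
Minimum is at R with total 1147 blocks.

R, total 1147 blocks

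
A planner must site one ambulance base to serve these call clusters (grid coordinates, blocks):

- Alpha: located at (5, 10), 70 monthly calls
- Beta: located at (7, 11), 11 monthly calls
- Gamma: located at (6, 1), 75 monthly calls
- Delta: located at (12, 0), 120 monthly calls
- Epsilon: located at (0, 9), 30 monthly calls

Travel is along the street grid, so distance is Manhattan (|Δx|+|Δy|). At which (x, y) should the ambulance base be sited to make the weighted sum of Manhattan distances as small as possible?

(6, 1)

Manhattan distance separates: Σwᵢ(|x−xᵢ|+|y−yᵢ|) = Σwᵢ|x−xᵢ| + Σwᵢ|y−yᵢ|, so x and y are optimised independently as 1-D weighted medians.
Total weight W = 306; half = 153.
x-coordinate, sorted with cumulative weight:
  x=0 (Epsilon, w=30) cum 30
  x=5 (Alpha, w=70) cum 100
  x=6 (Gamma, w=75) cum 175  ← median
  x=7 (Beta, w=11) cum 186
  x=12 (Delta, w=120) cum 306
⇒ x* = 6
y-coordinate, sorted with cumulative weight:
  y=0 (Delta, w=120) cum 120
  y=1 (Gamma, w=75) cum 195  ← median
  y=9 (Epsilon, w=30) cum 225
  y=10 (Alpha, w=70) cum 295
  y=11 (Beta, w=11) cum 306
⇒ y* = 1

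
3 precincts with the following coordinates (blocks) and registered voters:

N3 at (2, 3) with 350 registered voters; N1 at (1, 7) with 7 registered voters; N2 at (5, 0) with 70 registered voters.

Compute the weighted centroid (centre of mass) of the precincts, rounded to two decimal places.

The minimiser of Σwᵢ‖p−pᵢ‖² is the weighted centroid p* = (Σwᵢpᵢ)/(Σwᵢ).
Σwᵢ = 427.
Σwᵢxᵢ = 350·2 + 7·1 + 70·5 = 1057.
Σwᵢyᵢ = 350·3 + 7·7 + 70·0 = 1099.
x* = 1057/427 = 2.48, y* = 1099/427 = 2.57.

(2.48, 2.57)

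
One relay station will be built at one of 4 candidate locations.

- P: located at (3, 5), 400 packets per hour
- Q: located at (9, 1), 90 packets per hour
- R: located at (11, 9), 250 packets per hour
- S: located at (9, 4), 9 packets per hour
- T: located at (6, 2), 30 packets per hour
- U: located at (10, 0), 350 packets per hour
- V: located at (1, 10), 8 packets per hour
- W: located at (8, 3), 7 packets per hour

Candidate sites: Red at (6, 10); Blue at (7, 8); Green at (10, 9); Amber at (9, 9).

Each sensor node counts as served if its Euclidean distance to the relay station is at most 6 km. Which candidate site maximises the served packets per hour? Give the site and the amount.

Coverage radius r = 6 km; a point is covered iff (Δx)²+(Δy)² ≤ 6² = 36.
  Red (6, 10): covers {P, R, V} → 658
  Blue (7, 8): covers {P, R, S, W} → 666
  Green (10, 9): covers {R, S} → 259
  Amber (9, 9): covers {R, S} → 259
Maximum coverage at Blue: 666 packets per hour.

Blue, covering 666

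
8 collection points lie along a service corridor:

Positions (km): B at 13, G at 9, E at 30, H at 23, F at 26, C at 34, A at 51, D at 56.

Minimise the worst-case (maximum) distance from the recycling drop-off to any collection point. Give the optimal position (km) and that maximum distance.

location 32.5, max distance 23.5

The 1-center on a line is the midpoint of the two extreme points: leftmost at 9, rightmost at 56.
Optimal location = (9 + 56)/2 = 32.5; maximum distance = (56 − 9)/2 = 23.5.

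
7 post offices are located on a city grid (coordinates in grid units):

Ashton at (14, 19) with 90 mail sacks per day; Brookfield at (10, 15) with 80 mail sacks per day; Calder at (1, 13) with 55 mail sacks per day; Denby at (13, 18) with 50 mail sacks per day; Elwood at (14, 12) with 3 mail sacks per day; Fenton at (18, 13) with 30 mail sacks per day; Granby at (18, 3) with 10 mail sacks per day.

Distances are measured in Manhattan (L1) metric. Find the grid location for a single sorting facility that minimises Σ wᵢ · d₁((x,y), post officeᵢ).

Manhattan distance separates: Σwᵢ(|x−xᵢ|+|y−yᵢ|) = Σwᵢ|x−xᵢ| + Σwᵢ|y−yᵢ|, so x and y are optimised independently as 1-D weighted medians.
Total weight W = 318; half = 159.
x-coordinate, sorted with cumulative weight:
  x=1 (Calder, w=55) cum 55
  x=10 (Brookfield, w=80) cum 135
  x=13 (Denby, w=50) cum 185  ← median
  x=14 (Ashton, w=90) cum 275
  x=14 (Elwood, w=3) cum 278
  x=18 (Fenton, w=30) cum 308
  x=18 (Granby, w=10) cum 318
⇒ x* = 13
y-coordinate, sorted with cumulative weight:
  y=3 (Granby, w=10) cum 10
  y=12 (Elwood, w=3) cum 13
  y=13 (Calder, w=55) cum 68
  y=13 (Fenton, w=30) cum 98
  y=15 (Brookfield, w=80) cum 178  ← median
  y=18 (Denby, w=50) cum 228
  y=19 (Ashton, w=90) cum 318
⇒ y* = 15

(13, 15)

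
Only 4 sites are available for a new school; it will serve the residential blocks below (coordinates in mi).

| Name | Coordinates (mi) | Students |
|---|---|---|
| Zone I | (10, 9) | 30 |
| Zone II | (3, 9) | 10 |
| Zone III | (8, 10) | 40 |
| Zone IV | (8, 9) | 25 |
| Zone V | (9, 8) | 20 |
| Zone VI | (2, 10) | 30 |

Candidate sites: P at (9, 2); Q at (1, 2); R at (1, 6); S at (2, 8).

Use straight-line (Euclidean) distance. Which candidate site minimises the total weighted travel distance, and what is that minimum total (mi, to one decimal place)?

Total weighted distance at each candidate:
  P (9, 2): total = 1242.5
  Q (1, 2): total = 1529.4
  R (1, 6): total = 1122.2
  S (2, 8): total = 861.1
Minimum is at S with total 861.1 mi.

S, total 861.1 mi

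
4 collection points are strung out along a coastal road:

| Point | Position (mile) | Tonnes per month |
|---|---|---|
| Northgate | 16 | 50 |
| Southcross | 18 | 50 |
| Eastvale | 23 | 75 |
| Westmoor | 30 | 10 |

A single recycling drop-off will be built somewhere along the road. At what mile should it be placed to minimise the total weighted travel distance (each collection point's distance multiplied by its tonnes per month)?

x = 18

For a sum of weighted absolute distances on a line, the optimum is the weighted median (not the mean). Total weight W = 185; half-weight = 92.5.
Sort by position and accumulate weight:
  mile 16 (Northgate, w=50) → cum 50
  mile 18 (Southcross, w=50) → cum 100  ≥ 92.5 → median here
  mile 23 (Eastvale, w=75) → cum 175
  mile 30 (Westmoor, w=10) → cum 185
Optimal location: mile 18.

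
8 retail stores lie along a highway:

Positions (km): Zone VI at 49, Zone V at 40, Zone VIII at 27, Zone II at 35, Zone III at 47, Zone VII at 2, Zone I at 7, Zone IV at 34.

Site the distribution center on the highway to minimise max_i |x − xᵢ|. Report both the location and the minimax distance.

location 25.5, max distance 23.5

The 1-center on a line is the midpoint of the two extreme points: leftmost at 2, rightmost at 49.
Optimal location = (2 + 49)/2 = 25.5; maximum distance = (49 − 2)/2 = 23.5.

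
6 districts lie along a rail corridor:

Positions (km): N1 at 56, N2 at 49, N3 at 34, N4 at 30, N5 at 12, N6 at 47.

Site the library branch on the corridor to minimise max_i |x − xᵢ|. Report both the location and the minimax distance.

location 34, max distance 22

The 1-center on a line is the midpoint of the two extreme points: leftmost at 12, rightmost at 56.
Optimal location = (12 + 56)/2 = 34; maximum distance = (56 − 12)/2 = 22.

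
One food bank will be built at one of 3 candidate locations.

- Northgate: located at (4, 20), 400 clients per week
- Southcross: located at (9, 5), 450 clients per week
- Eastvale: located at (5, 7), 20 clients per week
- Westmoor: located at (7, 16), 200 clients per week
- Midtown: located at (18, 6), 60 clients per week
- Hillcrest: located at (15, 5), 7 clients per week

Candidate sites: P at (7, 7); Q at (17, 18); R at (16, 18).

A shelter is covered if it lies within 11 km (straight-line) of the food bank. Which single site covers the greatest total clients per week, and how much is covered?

Coverage radius r = 11 km; a point is covered iff (Δx)²+(Δy)² ≤ 11² = 121.
  P (7, 7): covers {Southcross, Eastvale, Westmoor, Hillcrest} → 677
  Q (17, 18): covers {Westmoor} → 200
  R (16, 18): covers {Westmoor} → 200
Maximum coverage at P: 677 clients per week.

P, covering 677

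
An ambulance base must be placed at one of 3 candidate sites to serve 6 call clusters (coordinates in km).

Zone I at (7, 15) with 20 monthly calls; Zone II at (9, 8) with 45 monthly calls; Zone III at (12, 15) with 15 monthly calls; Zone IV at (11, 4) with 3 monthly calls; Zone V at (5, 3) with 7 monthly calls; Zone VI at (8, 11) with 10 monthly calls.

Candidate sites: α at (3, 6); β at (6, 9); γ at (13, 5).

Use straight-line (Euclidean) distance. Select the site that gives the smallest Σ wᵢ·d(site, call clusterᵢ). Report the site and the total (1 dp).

Total weighted distance at each candidate:
  α (3, 6): total = 793.2
  β (6, 9): total = 483.3
  γ (13, 5): total = 751.5
Minimum is at β with total 483.3 km.

β, total 483.3 km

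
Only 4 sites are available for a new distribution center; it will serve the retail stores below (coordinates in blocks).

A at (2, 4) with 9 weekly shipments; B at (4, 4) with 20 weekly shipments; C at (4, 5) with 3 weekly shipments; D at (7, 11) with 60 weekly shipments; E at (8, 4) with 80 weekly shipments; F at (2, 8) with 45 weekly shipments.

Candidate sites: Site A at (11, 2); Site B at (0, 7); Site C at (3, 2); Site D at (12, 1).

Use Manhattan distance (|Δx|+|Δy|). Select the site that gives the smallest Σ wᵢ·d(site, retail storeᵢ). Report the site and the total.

Total weighted distance at each candidate:
  Site A (11, 2): total = 2164
  Site B (0, 7): total = 1878
  Site C (3, 2): total = 1754
  Site D (12, 1): total = 2598
Minimum is at Site C with total 1754 blocks.

Site C, total 1754 blocks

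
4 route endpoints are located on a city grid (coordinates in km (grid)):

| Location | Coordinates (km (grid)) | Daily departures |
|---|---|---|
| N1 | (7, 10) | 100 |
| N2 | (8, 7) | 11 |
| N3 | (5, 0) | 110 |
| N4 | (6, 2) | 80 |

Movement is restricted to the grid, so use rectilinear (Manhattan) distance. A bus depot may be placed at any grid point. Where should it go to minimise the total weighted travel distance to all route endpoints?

(6, 2)

Manhattan distance separates: Σwᵢ(|x−xᵢ|+|y−yᵢ|) = Σwᵢ|x−xᵢ| + Σwᵢ|y−yᵢ|, so x and y are optimised independently as 1-D weighted medians.
Total weight W = 301; half = 150.5.
x-coordinate, sorted with cumulative weight:
  x=5 (N3, w=110) cum 110
  x=6 (N4, w=80) cum 190  ← median
  x=7 (N1, w=100) cum 290
  x=8 (N2, w=11) cum 301
⇒ x* = 6
y-coordinate, sorted with cumulative weight:
  y=0 (N3, w=110) cum 110
  y=2 (N4, w=80) cum 190  ← median
  y=7 (N2, w=11) cum 201
  y=10 (N1, w=100) cum 301
⇒ y* = 2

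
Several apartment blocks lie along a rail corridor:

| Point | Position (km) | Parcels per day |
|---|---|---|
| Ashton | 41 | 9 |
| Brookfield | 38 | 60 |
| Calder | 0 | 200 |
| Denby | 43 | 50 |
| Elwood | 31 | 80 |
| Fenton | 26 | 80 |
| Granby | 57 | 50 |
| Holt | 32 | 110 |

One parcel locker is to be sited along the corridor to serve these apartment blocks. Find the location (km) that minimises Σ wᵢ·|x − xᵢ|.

For a sum of weighted absolute distances on a line, the optimum is the weighted median (not the mean). Total weight W = 639; half-weight = 319.5.
Sort by position and accumulate weight:
  km 0 (Calder, w=200) → cum 200
  km 26 (Fenton, w=80) → cum 280
  km 31 (Elwood, w=80) → cum 360  ≥ 319.5 → median here
  km 32 (Holt, w=110) → cum 470
  km 38 (Brookfield, w=60) → cum 530
  km 41 (Ashton, w=9) → cum 539
  km 43 (Denby, w=50) → cum 589
  km 57 (Granby, w=50) → cum 639
Optimal location: km 31.

x = 31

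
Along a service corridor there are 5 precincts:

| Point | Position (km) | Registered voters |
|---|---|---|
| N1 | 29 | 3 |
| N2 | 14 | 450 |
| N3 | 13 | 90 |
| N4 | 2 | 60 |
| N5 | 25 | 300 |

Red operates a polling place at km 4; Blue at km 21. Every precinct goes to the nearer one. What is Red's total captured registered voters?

The indifferent point is the midpoint (4+21)/2 = 12.5; precincts left of it (closer to Red at 4) go to Red, those right go to Blue.
  N4 at 2 (w=60) → Red
  N3 at 13 (w=90) → Blue
  N2 at 14 (w=450) → Blue
  N5 at 25 (w=300) → Blue
  N1 at 29 (w=3) → Blue
Red captures 60; Blue captures 843.

60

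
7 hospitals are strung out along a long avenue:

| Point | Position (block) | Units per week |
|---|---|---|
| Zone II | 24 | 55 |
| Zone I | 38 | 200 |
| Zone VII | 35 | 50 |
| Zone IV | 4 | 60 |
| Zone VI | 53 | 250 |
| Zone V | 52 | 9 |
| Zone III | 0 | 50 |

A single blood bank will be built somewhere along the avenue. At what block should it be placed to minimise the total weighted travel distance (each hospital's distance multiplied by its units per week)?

For a sum of weighted absolute distances on a line, the optimum is the weighted median (not the mean). Total weight W = 674; half-weight = 337.
Sort by position and accumulate weight:
  block 0 (Zone III, w=50) → cum 50
  block 4 (Zone IV, w=60) → cum 110
  block 24 (Zone II, w=55) → cum 165
  block 35 (Zone VII, w=50) → cum 215
  block 38 (Zone I, w=200) → cum 415  ≥ 337 → median here
  block 52 (Zone V, w=9) → cum 424
  block 53 (Zone VI, w=250) → cum 674
Optimal location: block 38.

x = 38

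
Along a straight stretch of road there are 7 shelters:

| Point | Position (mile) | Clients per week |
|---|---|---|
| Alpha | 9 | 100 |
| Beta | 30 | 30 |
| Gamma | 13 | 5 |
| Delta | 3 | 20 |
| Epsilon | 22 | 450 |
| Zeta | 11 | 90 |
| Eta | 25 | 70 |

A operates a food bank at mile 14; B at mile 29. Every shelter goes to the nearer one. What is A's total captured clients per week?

215

The indifferent point is the midpoint (14+29)/2 = 21.5; shelters left of it (closer to A at 14) go to A, those right go to B.
  Delta at 3 (w=20) → A
  Alpha at 9 (w=100) → A
  Zeta at 11 (w=90) → A
  Gamma at 13 (w=5) → A
  Epsilon at 22 (w=450) → B
  Eta at 25 (w=70) → B
  Beta at 30 (w=30) → B
A captures 215; B captures 550.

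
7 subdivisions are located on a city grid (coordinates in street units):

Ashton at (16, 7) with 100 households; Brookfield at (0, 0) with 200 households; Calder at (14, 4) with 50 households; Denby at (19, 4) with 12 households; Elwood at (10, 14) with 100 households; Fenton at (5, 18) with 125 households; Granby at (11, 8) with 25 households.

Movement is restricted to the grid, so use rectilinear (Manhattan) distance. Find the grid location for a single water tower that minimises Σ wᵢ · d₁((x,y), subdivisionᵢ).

(5, 7)

Manhattan distance separates: Σwᵢ(|x−xᵢ|+|y−yᵢ|) = Σwᵢ|x−xᵢ| + Σwᵢ|y−yᵢ|, so x and y are optimised independently as 1-D weighted medians.
Total weight W = 612; half = 306.
x-coordinate, sorted with cumulative weight:
  x=0 (Brookfield, w=200) cum 200
  x=5 (Fenton, w=125) cum 325  ← median
  x=10 (Elwood, w=100) cum 425
  x=11 (Granby, w=25) cum 450
  x=14 (Calder, w=50) cum 500
  x=16 (Ashton, w=100) cum 600
  x=19 (Denby, w=12) cum 612
⇒ x* = 5
y-coordinate, sorted with cumulative weight:
  y=0 (Brookfield, w=200) cum 200
  y=4 (Calder, w=50) cum 250
  y=4 (Denby, w=12) cum 262
  y=7 (Ashton, w=100) cum 362  ← median
  y=8 (Granby, w=25) cum 387
  y=14 (Elwood, w=100) cum 487
  y=18 (Fenton, w=125) cum 612
⇒ y* = 7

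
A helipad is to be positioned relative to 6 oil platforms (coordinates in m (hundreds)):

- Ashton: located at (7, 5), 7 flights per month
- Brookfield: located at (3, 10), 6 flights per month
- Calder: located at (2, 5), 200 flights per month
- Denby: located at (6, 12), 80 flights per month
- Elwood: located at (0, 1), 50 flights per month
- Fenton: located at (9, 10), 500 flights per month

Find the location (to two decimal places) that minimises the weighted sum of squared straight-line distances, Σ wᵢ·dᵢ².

The minimiser of Σwᵢ‖p−pᵢ‖² is the weighted centroid p* = (Σwᵢpᵢ)/(Σwᵢ).
Σwᵢ = 843.
Σwᵢxᵢ = 7·7 + 6·3 + 200·2 + 80·6 + 50·0 + 500·9 = 5447.
Σwᵢyᵢ = 7·5 + 6·10 + 200·5 + 80·12 + 50·1 + 500·10 = 7105.
x* = 5447/843 = 6.46, y* = 7105/843 = 8.43.

(6.46, 8.43)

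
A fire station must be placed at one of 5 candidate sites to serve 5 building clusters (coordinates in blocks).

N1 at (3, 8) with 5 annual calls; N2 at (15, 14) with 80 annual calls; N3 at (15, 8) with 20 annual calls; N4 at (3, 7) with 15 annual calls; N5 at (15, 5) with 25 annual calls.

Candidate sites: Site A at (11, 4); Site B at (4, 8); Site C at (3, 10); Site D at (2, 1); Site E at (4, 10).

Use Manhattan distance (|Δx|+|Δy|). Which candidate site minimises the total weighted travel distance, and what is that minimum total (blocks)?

Site A, total 1630 blocks

Total weighted distance at each candidate:
  Site A (11, 4): total = 1630
  Site B (4, 8): total = 1965
  Site C (3, 10): total = 2040
  Site D (2, 1): total = 3050
  Site E (4, 10): total = 1935
Minimum is at Site A with total 1630 blocks.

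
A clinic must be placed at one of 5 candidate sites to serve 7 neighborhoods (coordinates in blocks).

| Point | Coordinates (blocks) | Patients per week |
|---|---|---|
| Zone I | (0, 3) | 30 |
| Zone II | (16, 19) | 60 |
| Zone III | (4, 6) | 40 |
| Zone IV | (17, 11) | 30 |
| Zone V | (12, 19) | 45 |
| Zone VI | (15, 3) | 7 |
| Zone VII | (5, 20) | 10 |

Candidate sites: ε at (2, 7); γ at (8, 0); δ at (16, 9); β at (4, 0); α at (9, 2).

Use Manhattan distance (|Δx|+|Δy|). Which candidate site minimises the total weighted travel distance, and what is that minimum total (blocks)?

δ, total 2849 blocks

Total weighted distance at each candidate:
  ε (2, 7): total = 3699
  γ (8, 0): total = 4285
  δ (16, 9): total = 2849
  β (4, 0): total = 4553
  α (9, 2): total = 3779
Minimum is at δ with total 2849 blocks.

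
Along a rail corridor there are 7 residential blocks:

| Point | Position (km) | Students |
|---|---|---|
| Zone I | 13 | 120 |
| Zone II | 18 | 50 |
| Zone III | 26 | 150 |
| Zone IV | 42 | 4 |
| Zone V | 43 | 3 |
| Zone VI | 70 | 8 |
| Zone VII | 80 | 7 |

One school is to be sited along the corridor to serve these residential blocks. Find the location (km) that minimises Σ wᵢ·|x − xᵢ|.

For a sum of weighted absolute distances on a line, the optimum is the weighted median (not the mean). Total weight W = 342; half-weight = 171.
Sort by position and accumulate weight:
  km 13 (Zone I, w=120) → cum 120
  km 18 (Zone II, w=50) → cum 170
  km 26 (Zone III, w=150) → cum 320  ≥ 171 → median here
  km 42 (Zone IV, w=4) → cum 324
  km 43 (Zone V, w=3) → cum 327
  km 70 (Zone VI, w=8) → cum 335
  km 80 (Zone VII, w=7) → cum 342
Optimal location: km 26.

x = 26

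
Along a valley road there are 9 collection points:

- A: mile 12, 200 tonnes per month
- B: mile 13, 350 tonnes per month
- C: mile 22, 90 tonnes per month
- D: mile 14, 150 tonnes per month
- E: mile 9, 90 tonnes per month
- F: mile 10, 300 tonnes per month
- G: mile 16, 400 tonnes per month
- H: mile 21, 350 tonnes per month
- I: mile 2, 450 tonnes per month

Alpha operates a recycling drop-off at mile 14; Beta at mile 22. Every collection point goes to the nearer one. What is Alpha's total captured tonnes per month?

The indifferent point is the midpoint (14+22)/2 = 18; collection points left of it (closer to Alpha at 14) go to Alpha, those right go to Beta.
  I at 2 (w=450) → Alpha
  E at 9 (w=90) → Alpha
  F at 10 (w=300) → Alpha
  A at 12 (w=200) → Alpha
  B at 13 (w=350) → Alpha
  D at 14 (w=150) → Alpha
  G at 16 (w=400) → Alpha
  H at 21 (w=350) → Beta
  C at 22 (w=90) → Beta
Alpha captures 1940; Beta captures 440.

1940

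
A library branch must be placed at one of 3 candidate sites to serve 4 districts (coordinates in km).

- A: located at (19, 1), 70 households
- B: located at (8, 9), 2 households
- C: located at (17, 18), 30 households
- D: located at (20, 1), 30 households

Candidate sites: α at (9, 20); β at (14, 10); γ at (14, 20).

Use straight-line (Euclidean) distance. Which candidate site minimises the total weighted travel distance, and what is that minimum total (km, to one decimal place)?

Total weighted distance at each candidate:
  α (9, 20): total = 2431.1
  β (14, 10): total = 1313.7
  γ (14, 20): total = 2106.3
Minimum is at β with total 1313.7 km.

β, total 1313.7 km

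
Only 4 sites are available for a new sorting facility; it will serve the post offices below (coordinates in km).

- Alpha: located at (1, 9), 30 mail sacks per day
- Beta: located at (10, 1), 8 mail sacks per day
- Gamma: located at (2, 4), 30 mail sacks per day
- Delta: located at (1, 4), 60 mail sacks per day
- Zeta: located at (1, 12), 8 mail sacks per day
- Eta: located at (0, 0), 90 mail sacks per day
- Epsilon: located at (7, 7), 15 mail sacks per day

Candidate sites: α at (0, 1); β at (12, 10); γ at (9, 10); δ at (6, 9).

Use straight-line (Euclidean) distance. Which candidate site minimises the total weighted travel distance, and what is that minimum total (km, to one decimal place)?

α, total 936.4 km

Total weighted distance at each candidate:
  α (0, 1): total = 936.4
  β (12, 10): total = 3089.5
  γ (9, 10): total = 2521.8
  δ (6, 9): total = 1891.6
Minimum is at α with total 936.4 km.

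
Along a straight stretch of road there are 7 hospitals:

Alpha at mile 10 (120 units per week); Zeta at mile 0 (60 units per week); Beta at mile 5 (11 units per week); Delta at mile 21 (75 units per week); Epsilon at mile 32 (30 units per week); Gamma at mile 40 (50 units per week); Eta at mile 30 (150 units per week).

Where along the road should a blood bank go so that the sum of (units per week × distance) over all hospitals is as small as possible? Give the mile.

For a sum of weighted absolute distances on a line, the optimum is the weighted median (not the mean). Total weight W = 496; half-weight = 248.
Sort by position and accumulate weight:
  mile 0 (Zeta, w=60) → cum 60
  mile 5 (Beta, w=11) → cum 71
  mile 10 (Alpha, w=120) → cum 191
  mile 21 (Delta, w=75) → cum 266  ≥ 248 → median here
  mile 30 (Eta, w=150) → cum 416
  mile 32 (Epsilon, w=30) → cum 446
  mile 40 (Gamma, w=50) → cum 496
Optimal location: mile 21.

x = 21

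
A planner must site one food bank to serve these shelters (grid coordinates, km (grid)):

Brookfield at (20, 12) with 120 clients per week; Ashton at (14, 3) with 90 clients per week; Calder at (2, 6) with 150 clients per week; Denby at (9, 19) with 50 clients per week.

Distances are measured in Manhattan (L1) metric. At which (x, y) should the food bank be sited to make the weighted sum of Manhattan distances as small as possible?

Manhattan distance separates: Σwᵢ(|x−xᵢ|+|y−yᵢ|) = Σwᵢ|x−xᵢ| + Σwᵢ|y−yᵢ|, so x and y are optimised independently as 1-D weighted medians.
Total weight W = 410; half = 205.
x-coordinate, sorted with cumulative weight:
  x=2 (Calder, w=150) cum 150
  x=9 (Denby, w=50) cum 200
  x=14 (Ashton, w=90) cum 290  ← median
  x=20 (Brookfield, w=120) cum 410
⇒ x* = 14
y-coordinate, sorted with cumulative weight:
  y=3 (Ashton, w=90) cum 90
  y=6 (Calder, w=150) cum 240  ← median
  y=12 (Brookfield, w=120) cum 360
  y=19 (Denby, w=50) cum 410
⇒ y* = 6

(14, 6)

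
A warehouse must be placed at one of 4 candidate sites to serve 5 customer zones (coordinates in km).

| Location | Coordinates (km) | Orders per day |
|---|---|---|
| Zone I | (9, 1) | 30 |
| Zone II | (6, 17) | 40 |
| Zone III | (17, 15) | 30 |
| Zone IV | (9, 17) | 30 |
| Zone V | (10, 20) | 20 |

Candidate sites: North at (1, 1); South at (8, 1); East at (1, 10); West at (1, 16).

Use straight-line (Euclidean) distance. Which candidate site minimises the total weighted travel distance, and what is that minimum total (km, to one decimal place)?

West, total 1633.7 km

Total weighted distance at each candidate:
  North (1, 1): total = 2505.5
  South (8, 1): total = 2037.3
  East (1, 10): total = 1796.2
  West (1, 16): total = 1633.7
Minimum is at West with total 1633.7 km.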